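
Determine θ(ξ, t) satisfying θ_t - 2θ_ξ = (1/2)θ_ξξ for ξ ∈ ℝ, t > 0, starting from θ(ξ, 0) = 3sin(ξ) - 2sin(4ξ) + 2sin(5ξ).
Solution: Moving frame: η = ξ + 2t, σ = t, θ = u(η,σ), so θ_t = u_σ + 2u_η and θ_ξξ = u_ηη.
Hence θ_t - 2θ_ξ = u_σ and the PDE becomes the heat equation u_σ = (1/2)u_ηη on η ∈ ℝ.
Initial data: u(η,0) = θ(η,0) = 3sin(η) - 2sin(4η) + 2sin(5η). Each mode sin(nη) decays as exp(-n²σ/2) on ℝ, so u(η,σ) = Σ c_n exp(-n²σ/2) sin(nη) with c_1=3, c_4=-2, c_5=2: u(η,σ) = -2exp(-8σ)sin(4η) + 3exp(-σ/2)sin(η) + 2exp(-25σ/2)sin(5η).
Substituting back: θ(ξ,t) = u(ξ + 2t, t).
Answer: θ(ξ, t) = -2exp(-8t)sin(8t + 4ξ) + 3exp(-t/2)sin(2t + ξ) + 2exp(-25t/2)sin(10t + 5ξ)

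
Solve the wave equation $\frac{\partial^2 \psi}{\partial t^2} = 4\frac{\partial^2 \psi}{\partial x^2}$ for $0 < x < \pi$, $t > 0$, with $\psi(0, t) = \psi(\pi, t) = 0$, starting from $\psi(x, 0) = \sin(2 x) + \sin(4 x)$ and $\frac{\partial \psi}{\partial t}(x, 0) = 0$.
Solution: Separating variables: $\psi = \sum [A_n \cos(\omega_n t) + B_n \sin(\omega_n t)] \sin(nx)$, $\omega_n = 2n$. From ICs: $A_2=1, A_4=1$.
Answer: $\psi(x, t) = \sin(2 x) \cos(4 t) + \sin(4 x) \cos(8 t)$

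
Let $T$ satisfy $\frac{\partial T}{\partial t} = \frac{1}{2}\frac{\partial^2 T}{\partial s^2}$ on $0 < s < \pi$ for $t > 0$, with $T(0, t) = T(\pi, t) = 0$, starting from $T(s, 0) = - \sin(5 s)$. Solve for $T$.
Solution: Using separation of variables $T = X(s)G(t)$:
Eigenfunctions: $\sin(ns)$, $n = 1, 2, 3, \ldots$
General solution: $T(s, t) = \sum c_n \sin(ns) e^{-n^2 t/2}$
Matching $T(s,0) = - \sin(5 s)$ term by term: $c_5=-1$.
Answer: $T(s, t) = - e^{-25 t/2} \sin(5 s)$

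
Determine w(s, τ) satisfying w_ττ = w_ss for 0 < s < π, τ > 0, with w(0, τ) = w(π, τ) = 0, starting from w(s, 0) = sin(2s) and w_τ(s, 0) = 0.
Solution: Separating variables: w = Σ [A_n cos(ω_n τ) + B_n sin(ω_n τ)] sin(ns), ω_n = n. From ICs: A_2=1.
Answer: w(s, τ) = sin(2s)cos(2τ)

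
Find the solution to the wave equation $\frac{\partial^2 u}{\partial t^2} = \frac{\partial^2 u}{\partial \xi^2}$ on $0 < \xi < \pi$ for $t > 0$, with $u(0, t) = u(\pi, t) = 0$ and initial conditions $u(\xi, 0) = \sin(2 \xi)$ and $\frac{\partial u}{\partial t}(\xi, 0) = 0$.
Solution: Using separation of variables $u = X(\xi)T(t)$:
Eigenfunctions: $\sin(n\xi)$, $n = 1, 2, 3, \ldots$
General solution: $u(\xi, t) = \sum [A_n \cos(n t) + B_n \sin(n t)] \sin(n\xi)$
From $u(\xi,0) = \sin(2 \xi)$: $A_2=1$. From $u_t(\xi,0) = 0$: all $B_n = 0$.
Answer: $u(\xi, t) = \sin(2 \xi) \cos(2 t)$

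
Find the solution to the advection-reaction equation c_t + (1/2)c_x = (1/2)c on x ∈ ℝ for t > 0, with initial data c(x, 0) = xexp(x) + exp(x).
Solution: Substitute c = exp(x)u.
Then c_x = exp(x)(u_x + u), c_t = exp(x)u_t; substituting and dividing by exp(x), the lower-order terms cancel: u_t + (1/2)u_x = 0 (standard advection equation).
Data for u: u(x,0) = exp(-x)c(x,0) = x + 1.
By characteristics (dx/dt = 1/2), u(x,t) = f(x - (1/2)t) with f = u(·, 0).
So u(x,t) = -(1/2)t + x + 1, and c(x,t) = exp(x)u(x,t).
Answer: c(x, t) = -(1/2)texp(x) + xexp(x) + exp(x)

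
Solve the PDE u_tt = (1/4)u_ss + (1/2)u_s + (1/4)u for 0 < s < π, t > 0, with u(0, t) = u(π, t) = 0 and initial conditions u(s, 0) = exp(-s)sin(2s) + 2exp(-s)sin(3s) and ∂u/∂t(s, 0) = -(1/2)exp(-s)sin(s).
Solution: Substitute u = exp(-s)w, i.e. w = exp(s)u.
By the product rule, u_s = exp(-s)(w_s - w), u_ss = exp(-s)(w_ss - 2w_s + w), u_tt = exp(-s)w_tt.
Substituting into the PDE and dividing by exp(-s): w_tt = (1/4)(w_ss - 2w_s + w) + (1/2)(w_s - w) + (1/4)w.
The lower-order terms cancel, leaving the standard wave equation w_tt = (1/4)w_ss.
Initial data for w: w(s,0) = exp(s)u(s,0) = sin(2s) + 2sin(3s); w_t(s,0) = exp(s)u_t(s,0) = -(1/2)sin(s). The boundary conditions carry over: w(0,t) = w(π,t) = 0.
Solve for w:
  Using separation of variables w = X(s)T(t):
  Eigenfunctions: sin(ns), n = 1, 2, 3, ...
  General solution: w(s, t) = Σ [A_n cos(n t/2) + B_n sin(n t/2)] sin(ns)
  From w(s,0) = sin(2s) + 2sin(3s): A_2=1, A_3=2. From w_t(s,0) = -(1/2)sin(s), using w_t(s,0) = Σ ω_n B_n sin(ns) with ω_n = n/2: B_1 = (-1/2)/(1/2) = -1.
Hence w(s,t) = -sin(s)sin(t/2) + sin(2s)cos(t) + 2sin(3s)cos(3t/2).
Transform back: u(s,t) = exp(-s)w(s,t).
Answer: u(s, t) = -exp(-s)sin(s)sin(t/2) + exp(-s)sin(2s)cos(t) + 2exp(-s)sin(3s)cos(3t/2)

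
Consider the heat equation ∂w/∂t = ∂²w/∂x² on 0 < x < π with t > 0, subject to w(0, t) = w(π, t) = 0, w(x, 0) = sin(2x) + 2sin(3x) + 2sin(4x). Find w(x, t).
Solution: Separating variables: w = Σ c_n exp(-n²t) sin(nx). From w(x,0) = sin(2x) + 2sin(3x) + 2sin(4x): c_2=1, c_3=2, c_4=2.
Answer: w(x, t) = exp(-4t)sin(2x) + 2exp(-9t)sin(3x) + 2exp(-16t)sin(4x)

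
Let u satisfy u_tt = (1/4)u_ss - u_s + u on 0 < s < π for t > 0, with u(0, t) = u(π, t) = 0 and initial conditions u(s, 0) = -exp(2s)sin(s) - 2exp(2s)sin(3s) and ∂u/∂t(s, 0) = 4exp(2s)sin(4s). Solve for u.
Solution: Substitute u = exp(2s)w.
Then u_s = exp(2s)(w_s + 2w), u_ss = exp(2s)(w_ss + 4w_s + 4w), u_tt = exp(2s)w_tt; substituting and dividing by exp(2s), the lower-order terms cancel: w_tt = (1/4)w_ss (standard wave equation).
Data for w: w(s,0) = exp(-2s)u(s,0) = -sin(s) - 2sin(3s); w_t(s,0) = exp(-2s)u_t(s,0) = 4sin(4s). The boundary conditions carry over: w(0,t) = w(π,t) = 0.
Separating variables: w = Σ [A_n cos(ω_n t) + B_n sin(ω_n t)] sin(ns), ω_n = n/2. From ICs (B_n = velocity coefficient / ω_n): A_1=-1, A_3=-2, B_4=2.
So w(s,t) = -sin(s)cos(t/2) - 2sin(3s)cos(3t/2) + 2sin(4s)sin(2t), and u(s,t) = exp(2s)w(s,t).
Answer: u(s, t) = -exp(2s)sin(s)cos(t/2) - 2exp(2s)sin(3s)cos(3t/2) + 2exp(2s)sin(4s)sin(2t)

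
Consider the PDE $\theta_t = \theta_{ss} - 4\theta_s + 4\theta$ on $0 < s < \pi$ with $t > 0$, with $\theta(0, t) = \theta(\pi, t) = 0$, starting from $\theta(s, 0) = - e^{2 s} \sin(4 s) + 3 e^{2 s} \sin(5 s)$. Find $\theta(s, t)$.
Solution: Substitute $\theta = e^{2s}u$, i.e. $u = e^{-2s}\theta$.
By the product rule, $\theta_s = e^{2s}(u_s + 2u)$, $\theta_{ss} = e^{2s}(u_{ss} + 4u_s + 4u)$, $\theta_t = e^{2s}u_t$.
Substituting into the PDE and dividing by $e^{2s}$: $u_t = (u_{ss} + 4u_s + 4u) - 4(u_s + 2u) + 4u$.
The lower-order terms cancel, leaving the standard heat equation $u_t = u_{ss}$.
Initial data for $u$: $u(s,0) = e^{-2s}\theta(s,0) = - \sin(4 s) + 3 \sin(5 s)$. The boundary conditions carry over: $u(0,t) = u(\pi,t) = 0$.
Solve for $u$:
  Using separation of variables $u = X(s)G(t)$:
  Eigenfunctions: $\sin(ns)$, $n = 1, 2, 3, \ldots$
  General solution: $u(s, t) = \sum c_n \sin(ns) e^{-n^2 t}$
  Matching $u(s,0) = - \sin(4 s) + 3 \sin(5 s)$ term by term: $c_4=-1, c_5=3$.
Hence $u(s,t) = - e^{-16 t} \sin(4 s) + 3 e^{-25 t} \sin(5 s)$.
Transform back: $\theta(s,t) = e^{2s}u(s,t)$.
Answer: $\theta(s, t) = - e^{2 s} e^{-16 t} \sin(4 s) + 3 e^{2 s} e^{-25 t} \sin(5 s)$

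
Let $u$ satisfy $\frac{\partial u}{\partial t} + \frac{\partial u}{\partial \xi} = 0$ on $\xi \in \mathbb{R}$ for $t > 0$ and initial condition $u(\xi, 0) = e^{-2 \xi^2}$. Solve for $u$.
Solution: By method of characteristics (waves move right with speed 1):
Along characteristics $\xi - t =$ const, $u$ is constant, so $u(\xi,t) = f(\xi - t)$ with $f = u( \cdot , 0)$.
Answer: $u(\xi, t) = e^{-2 (\xi - t)^2}$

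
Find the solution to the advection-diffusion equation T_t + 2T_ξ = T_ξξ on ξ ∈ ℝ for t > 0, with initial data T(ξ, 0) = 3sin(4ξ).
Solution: Change to a moving frame: let η = ξ - 2t, σ = t and write T(ξ,t) = u(η,σ).
By the chain rule T_t = u_σ - 2u_η, T_ξ = u_η, T_ξξ = u_ηη.
Then T_t + 2T_ξ = u_σ: the advection term cancels and the PDE becomes the heat equation u_σ = u_ηη on η ∈ ℝ.
Initial data: u(η,0) = T(η,0) = 3sin(4η).
On η ∈ ℝ each mode satisfies (sin(nη))″ = -n² sin(nη), so exp(-n²σ) sin(nη) solves the heat equation; by superposition u(η,σ) = Σ c_n exp(-n²σ) sin(nη).
Reading off the coefficients: c_4=3, so u(η,σ) = 3exp(-16σ)sin(4η).
Substituting back η = ξ - 2t, σ = t: T(ξ,t) = u(ξ - 2t, t).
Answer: T(ξ, t) = -3exp(-16t)sin(8t - 4ξ)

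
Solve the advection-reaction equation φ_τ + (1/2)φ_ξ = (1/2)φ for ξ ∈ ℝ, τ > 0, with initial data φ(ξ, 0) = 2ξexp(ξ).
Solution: Substitute φ = exp(ξ)u.
Then φ_ξ = exp(ξ)(u_ξ + u), φ_τ = exp(ξ)u_τ; substituting and dividing by exp(ξ), the lower-order terms cancel: u_τ + (1/2)u_ξ = 0 (standard advection equation).
Data for u: u(ξ,0) = exp(-ξ)φ(ξ,0) = 2ξ.
By characteristics (dξ/dτ = 1/2), u(ξ,τ) = f(ξ - (1/2)τ) with f = u(·, 0).
So u(ξ,τ) = 2ξ - τ, and φ(ξ,τ) = exp(ξ)u(ξ,τ).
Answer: φ(ξ, τ) = 2ξexp(ξ) - τexp(ξ)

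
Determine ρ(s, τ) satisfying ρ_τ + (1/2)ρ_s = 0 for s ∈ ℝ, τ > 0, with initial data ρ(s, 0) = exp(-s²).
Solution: By method of characteristics (waves move right with speed 1/2):
Along characteristics s - (1/2)τ = const, ρ is constant, so ρ(s,τ) = f(s - (1/2)τ) with f = ρ(·, 0).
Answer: ρ(s, τ) = exp(-(s - τ/2)²)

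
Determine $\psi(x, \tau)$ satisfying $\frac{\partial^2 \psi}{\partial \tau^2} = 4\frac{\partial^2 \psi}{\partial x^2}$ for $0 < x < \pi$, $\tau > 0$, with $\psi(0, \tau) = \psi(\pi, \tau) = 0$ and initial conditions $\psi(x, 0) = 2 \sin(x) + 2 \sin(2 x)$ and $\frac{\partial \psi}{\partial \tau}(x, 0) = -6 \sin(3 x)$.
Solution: Separating variables: $\psi = \sum [A_n \cos(\omega_n \tau) + B_n \sin(\omega_n \tau)] \sin(nx)$, $\omega_n = 2n$. From ICs ($B_n$ = velocity coefficient / $\omega_n$): $A_1=2, A_2=2, B_3=-1$.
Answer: $\psi(x, \tau) = - \sin(6 \tau) \sin(3 x) + 2 \sin(x) \cos(2 \tau) + 2 \sin(2 x) \cos(4 \tau)$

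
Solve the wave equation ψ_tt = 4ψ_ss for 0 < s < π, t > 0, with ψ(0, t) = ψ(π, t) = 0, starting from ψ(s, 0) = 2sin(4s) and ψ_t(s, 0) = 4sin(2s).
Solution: Separating variables: ψ = Σ [A_n cos(ω_n t) + B_n sin(ω_n t)] sin(ns), ω_n = 2n. From ICs (B_n = velocity coefficient / ω_n): A_4=2, B_2=1.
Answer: ψ(s, t) = sin(2s)sin(4t) + 2sin(4s)cos(8t)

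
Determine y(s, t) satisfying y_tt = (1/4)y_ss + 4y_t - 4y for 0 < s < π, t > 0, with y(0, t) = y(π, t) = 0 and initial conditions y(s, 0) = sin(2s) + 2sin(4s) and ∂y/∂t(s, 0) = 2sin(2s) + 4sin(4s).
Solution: Substitute y = exp(2t)u.
Then y_t = exp(2t)(u_t + 2u), y_tt = exp(2t)(u_tt + 4u_t + 4u), y_ss = exp(2t)u_ss; substituting and dividing by exp(2t), the lower-order terms cancel: u_tt = (1/4)u_ss (standard wave equation).
Data for u: u(s,0) = y(s,0) = sin(2s) + 2sin(4s); u_t(s,0) = y_t(s,0) - 2y(s,0) = 0. The boundary conditions carry over: u(0,t) = u(π,t) = 0.
Separating variables: u = Σ [A_n cos(ω_n t) + B_n sin(ω_n t)] sin(ns), ω_n = n/2. From ICs: A_2=1, A_4=2.
So u(s,t) = sin(2s)cos(t) + 2sin(4s)cos(2t), and y(s,t) = exp(2t)u(s,t).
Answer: y(s, t) = exp(2t)sin(2s)cos(t) + 2exp(2t)sin(4s)cos(2t)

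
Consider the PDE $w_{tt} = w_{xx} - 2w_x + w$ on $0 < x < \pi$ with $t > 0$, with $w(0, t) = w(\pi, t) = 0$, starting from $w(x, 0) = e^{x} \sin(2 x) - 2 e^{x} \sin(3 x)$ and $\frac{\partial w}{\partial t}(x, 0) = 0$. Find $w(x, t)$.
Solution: Substitute $w = e^{x}u$.
Then $w_x = e^{x}(u_x + u)$, $w_{xx} = e^{x}(u_{xx} + 2u_x + u)$, $w_{tt} = e^{x}u_{tt}$; substituting and dividing by $e^{x}$, the lower-order terms cancel: $u_{tt} = u_{xx}$ (standard wave equation).
Data for $u$: $u(x,0) = e^{-x}w(x,0) = \sin(2 x) - 2 \sin(3 x)$; $u_t(x,0) = e^{-x}w_t(x,0) = 0$. The boundary conditions carry over: $u(0,t) = u(\pi,t) = 0$.
Separating variables: $u = \sum [A_n \cos(\omega_n t) + B_n \sin(\omega_n t)] \sin(nx)$, $\omega_n = n$. From ICs: $A_2=1, A_3=-2$.
So $u(x,t) = \sin(2 x) \cos(2 t) - 2 \sin(3 x) \cos(3 t)$, and $w(x,t) = e^{x}u(x,t)$.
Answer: $w(x, t) = e^{x} \sin(2 x) \cos(2 t) - 2 e^{x} \sin(3 x) \cos(3 t)$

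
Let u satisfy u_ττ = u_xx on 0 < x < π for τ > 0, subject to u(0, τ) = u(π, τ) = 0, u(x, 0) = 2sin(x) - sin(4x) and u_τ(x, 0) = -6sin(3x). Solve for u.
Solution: Using separation of variables u = X(x)T(τ):
Eigenfunctions: sin(nx), n = 1, 2, 3, ...
General solution: u(x, τ) = Σ [A_n cos(n τ) + B_n sin(n τ)] sin(nx)
From u(x,0) = 2sin(x) - sin(4x): A_1=2, A_4=-1. From u_τ(x,0) = -6sin(3x), using u_τ(x,0) = Σ ω_n B_n sin(nx) with ω_n = n: B_3 = (-6)/3 = -2.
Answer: u(x, τ) = 2sin(x)cos(τ) - 2sin(3x)sin(3τ) - sin(4x)cos(4τ)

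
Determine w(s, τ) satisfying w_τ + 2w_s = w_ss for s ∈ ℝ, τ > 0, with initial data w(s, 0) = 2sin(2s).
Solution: Moving frame: η = s - 2τ, σ = τ, w = u(η,σ), so w_τ = u_σ - 2u_η and w_ss = u_ηη.
Hence w_τ + 2w_s = u_σ and the PDE becomes the heat equation u_σ = u_ηη on η ∈ ℝ.
Initial data: u(η,0) = w(η,0) = 2sin(2η). Each mode sin(nη) decays as exp(-n²σ) on ℝ, so u(η,σ) = Σ c_n exp(-n²σ) sin(nη) with c_2=2: u(η,σ) = 2exp(-4σ)sin(2η).
Substituting back: w(s,τ) = u(s - 2τ, τ).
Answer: w(s, τ) = 2exp(-4τ)sin(2s - 4τ)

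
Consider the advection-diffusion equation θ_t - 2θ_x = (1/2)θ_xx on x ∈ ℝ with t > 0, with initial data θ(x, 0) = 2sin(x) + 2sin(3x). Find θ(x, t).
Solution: Moving frame: η = x + 2t, σ = t, θ = u(η,σ), so θ_t = u_σ + 2u_η and θ_xx = u_ηη.
Hence θ_t - 2θ_x = u_σ and the PDE becomes the heat equation u_σ = (1/2)u_ηη on η ∈ ℝ.
Initial data: u(η,0) = θ(η,0) = 2sin(η) + 2sin(3η). Each mode sin(nη) decays as exp(-n²σ/2) on ℝ, so u(η,σ) = Σ c_n exp(-n²σ/2) sin(nη) with c_1=2, c_3=2: u(η,σ) = 2exp(-σ/2)sin(η) + 2exp(-9σ/2)sin(3η).
Substituting back: θ(x,t) = u(x + 2t, t).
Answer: θ(x, t) = 2exp(-t/2)sin(2t + x) + 2exp(-9t/2)sin(6t + 3x)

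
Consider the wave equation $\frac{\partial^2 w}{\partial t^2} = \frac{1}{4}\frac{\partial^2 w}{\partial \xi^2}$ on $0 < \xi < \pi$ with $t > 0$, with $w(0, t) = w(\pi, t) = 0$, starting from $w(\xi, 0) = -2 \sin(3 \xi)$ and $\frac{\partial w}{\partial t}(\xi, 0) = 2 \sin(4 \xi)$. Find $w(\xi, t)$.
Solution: Separating variables: $w = \sum [A_n \cos(\omega_n t) + B_n \sin(\omega_n t)] \sin(n\xi)$, $\omega_n = n/2$. From ICs ($B_n$ = velocity coefficient / $\omega_n$): $A_3=-2, B_4=1$.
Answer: $w(\xi, t) = -2 \sin(3 \xi) \cos(3 t/2) + \sin(4 \xi) \sin(2 t)$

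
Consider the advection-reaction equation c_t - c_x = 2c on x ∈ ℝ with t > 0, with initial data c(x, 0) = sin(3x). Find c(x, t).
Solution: Substitute c = exp(2t)u.
Then c_t = exp(2t)(u_t + 2u), c_x = exp(2t)u_x; substituting and dividing by exp(2t), the lower-order terms cancel: u_t - u_x = 0 (standard advection equation).
Data for u: u(x,0) = c(x,0) = sin(3x).
By characteristics (dx/dt = -1), u(x,t) = f(x + t) with f = u(·, 0).
So u(x,t) = sin(3t + 3x), and c(x,t) = exp(2t)u(x,t).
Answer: c(x, t) = exp(2t)sin(3t + 3x)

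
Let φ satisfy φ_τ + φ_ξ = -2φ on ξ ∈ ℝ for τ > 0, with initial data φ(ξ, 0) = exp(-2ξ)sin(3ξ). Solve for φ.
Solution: Substitute φ = exp(-2ξ)u.
Then φ_ξ = exp(-2ξ)(u_ξ - 2u), φ_τ = exp(-2ξ)u_τ; substituting and dividing by exp(-2ξ), the lower-order terms cancel: u_τ + u_ξ = 0 (standard advection equation).
Data for u: u(ξ,0) = exp(2ξ)φ(ξ,0) = sin(3ξ).
By characteristics (dξ/dτ = 1), u(ξ,τ) = f(ξ - τ) with f = u(·, 0).
So u(ξ,τ) = sin(3ξ - 3τ), and φ(ξ,τ) = exp(-2ξ)u(ξ,τ).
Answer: φ(ξ, τ) = exp(-2ξ)sin(3ξ - 3τ)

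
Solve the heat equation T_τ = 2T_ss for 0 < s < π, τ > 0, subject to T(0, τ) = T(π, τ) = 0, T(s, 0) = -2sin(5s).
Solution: Using separation of variables T = X(s)G(τ):
Eigenfunctions: sin(ns), n = 1, 2, 3, ...
General solution: T(s, τ) = Σ c_n sin(ns) exp(-2n² τ)
Matching T(s,0) = -2sin(5s) term by term: c_5=-2.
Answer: T(s, τ) = -2exp(-50τ)sin(5s)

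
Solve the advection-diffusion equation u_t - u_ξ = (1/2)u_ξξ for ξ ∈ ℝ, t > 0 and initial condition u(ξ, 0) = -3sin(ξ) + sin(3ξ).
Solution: Moving frame: η = ξ + t, σ = t, u = w(η,σ), so u_t = w_σ + w_η and u_ξξ = w_ηη.
Hence u_t - u_ξ = w_σ and the PDE becomes the heat equation w_σ = (1/2)w_ηη on η ∈ ℝ.
Initial data: w(η,0) = u(η,0) = -3sin(η) + sin(3η). Each mode sin(nη) decays as exp(-n²σ/2) on ℝ, so w(η,σ) = Σ c_n exp(-n²σ/2) sin(nη) with c_1=-3, c_3=1: w(η,σ) = -3exp(-σ/2)sin(η) + exp(-9σ/2)sin(3η).
Substituting back: u(ξ,t) = w(ξ + t, t).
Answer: u(ξ, t) = -3exp(-t/2)sin(t + ξ) + exp(-9t/2)sin(3t + 3ξ)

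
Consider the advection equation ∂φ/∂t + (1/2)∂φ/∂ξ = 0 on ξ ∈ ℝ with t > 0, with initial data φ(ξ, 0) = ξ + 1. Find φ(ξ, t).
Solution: By method of characteristics (waves move right with speed 1/2):
Along characteristics ξ - (1/2)t = const, φ is constant, so φ(ξ,t) = f(ξ - (1/2)t) with f = φ(·, 0).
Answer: φ(ξ, t) = -(1/2)t + ξ + 1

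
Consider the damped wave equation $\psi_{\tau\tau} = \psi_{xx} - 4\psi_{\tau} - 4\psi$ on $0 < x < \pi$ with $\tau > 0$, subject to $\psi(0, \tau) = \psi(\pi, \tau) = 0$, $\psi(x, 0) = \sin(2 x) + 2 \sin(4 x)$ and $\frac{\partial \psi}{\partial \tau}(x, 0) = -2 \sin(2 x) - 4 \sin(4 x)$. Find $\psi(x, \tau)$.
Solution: Substitute $\psi = e^{-2\tau}u$.
Then $\psi_{\tau} = e^{-2\tau}(u_{\tau} - 2u)$, $\psi_{\tau\tau} = e^{-2\tau}(u_{\tau\tau} - 4u_{\tau} + 4u)$, $\psi_{xx} = e^{-2\tau}u_{xx}$; substituting and dividing by $e^{-2\tau}$, the lower-order terms cancel: $u_{\tau\tau} = u_{xx}$ (standard wave equation).
Data for $u$: $u(x,0) = \psi(x,0) = \sin(2 x) + 2 \sin(4 x)$; $u_{\tau}(x,0) = \psi_{\tau}(x,0) + 2\psi(x,0) = 0$. The boundary conditions carry over: $u(0,\tau) = u(\pi,\tau) = 0$.
Separating variables: $u = \sum [A_n \cos(\omega_n \tau) + B_n \sin(\omega_n \tau)] \sin(nx)$, $\omega_n = n$. From ICs: $A_2=1, A_4=2$.
So $u(x,\tau) = \sin(2 x) \cos(2 \tau) + 2 \sin(4 x) \cos(4 \tau)$, and $\psi(x,\tau) = e^{-2\tau}u(x,\tau)$.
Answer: $\psi(x, \tau) = e^{-2 \tau} \sin(2 x) \cos(2 \tau) + 2 e^{-2 \tau} \sin(4 x) \cos(4 \tau)$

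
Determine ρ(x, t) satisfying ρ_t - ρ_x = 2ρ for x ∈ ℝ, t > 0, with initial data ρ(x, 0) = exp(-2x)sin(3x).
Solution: Substitute ρ = exp(-2x)u, i.e. u = exp(2x)ρ.
By the product rule, ρ_x = exp(-2x)(u_x - 2u), ρ_t = exp(-2x)u_t.
Substituting into the PDE and dividing by exp(-2x): u_t - (u_x - 2u) = 2u.
The lower-order terms cancel, leaving the standard advection equation u_t - u_x = 0.
Initial data for u: u(x,0) = exp(2x)ρ(x,0) = sin(3x).
Solve for u:
  By method of characteristics (waves move left with speed 1):
  Along characteristics x + t = const, u is constant, so u(x,t) = f(x + t) with f = u(·, 0).
Hence u(x,t) = sin(3t + 3x).
Transform back: ρ(x,t) = exp(-2x)u(x,t).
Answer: ρ(x, t) = exp(-2x)sin(3t + 3x)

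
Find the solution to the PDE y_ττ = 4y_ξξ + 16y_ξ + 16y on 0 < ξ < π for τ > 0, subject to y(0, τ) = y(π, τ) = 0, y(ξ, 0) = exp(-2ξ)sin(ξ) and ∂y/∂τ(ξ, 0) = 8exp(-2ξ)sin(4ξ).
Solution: Substitute y = exp(-2ξ)u.
Then y_ξ = exp(-2ξ)(u_ξ - 2u), y_ξξ = exp(-2ξ)(u_ξξ - 4u_ξ + 4u), y_ττ = exp(-2ξ)u_ττ; substituting and dividing by exp(-2ξ), the lower-order terms cancel: u_ττ = 4u_ξξ (standard wave equation).
Data for u: u(ξ,0) = exp(2ξ)y(ξ,0) = sin(ξ); u_τ(ξ,0) = exp(2ξ)y_τ(ξ,0) = 8sin(4ξ). The boundary conditions carry over: u(0,τ) = u(π,τ) = 0.
Separating variables: u = Σ [A_n cos(ω_n τ) + B_n sin(ω_n τ)] sin(nξ), ω_n = 2n. From ICs (B_n = velocity coefficient / ω_n): A_1=1, B_4=1.
So u(ξ,τ) = sin(ξ)cos(2τ) + sin(4ξ)sin(8τ), and y(ξ,τ) = exp(-2ξ)u(ξ,τ).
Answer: y(ξ, τ) = exp(-2ξ)sin(ξ)cos(2τ) + exp(-2ξ)sin(4ξ)sin(8τ)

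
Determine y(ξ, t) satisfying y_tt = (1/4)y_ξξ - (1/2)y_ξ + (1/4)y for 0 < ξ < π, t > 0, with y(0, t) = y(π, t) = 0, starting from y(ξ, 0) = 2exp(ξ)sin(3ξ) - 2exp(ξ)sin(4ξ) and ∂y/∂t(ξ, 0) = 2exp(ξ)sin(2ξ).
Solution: Substitute y = exp(ξ)u, i.e. u = exp(-ξ)y.
By the product rule, y_ξ = exp(ξ)(u_ξ + u), y_ξξ = exp(ξ)(u_ξξ + 2u_ξ + u), y_tt = exp(ξ)u_tt.
Substituting into the PDE and dividing by exp(ξ): u_tt = (1/4)(u_ξξ + 2u_ξ + u) - (1/2)(u_ξ + u) + (1/4)u.
The lower-order terms cancel, leaving the standard wave equation u_tt = (1/4)u_ξξ.
Initial data for u: u(ξ,0) = exp(-ξ)y(ξ,0) = 2sin(3ξ) - 2sin(4ξ); u_t(ξ,0) = exp(-ξ)y_t(ξ,0) = 2sin(2ξ). The boundary conditions carry over: u(0,t) = u(π,t) = 0.
Solve for u:
  Using separation of variables u = X(ξ)T(t):
  Eigenfunctions: sin(nξ), n = 1, 2, 3, ...
  General solution: u(ξ, t) = Σ [A_n cos(n t/2) + B_n sin(n t/2)] sin(nξ)
  From u(ξ,0) = 2sin(3ξ) - 2sin(4ξ): A_3=2, A_4=-2. From u_t(ξ,0) = 2sin(2ξ), using u_t(ξ,0) = Σ ω_n B_n sin(nξ) with ω_n = n/2: B_2 = 2/1 = 2.
Hence u(ξ,t) = 2sin(t)sin(2ξ) + 2sin(3ξ)cos(3t/2) - 2sin(4ξ)cos(2t).
Transform back: y(ξ,t) = exp(ξ)u(ξ,t).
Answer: y(ξ, t) = 2exp(ξ)sin(t)sin(2ξ) + 2exp(ξ)sin(3ξ)cos(3t/2) - 2exp(ξ)sin(4ξ)cos(2t)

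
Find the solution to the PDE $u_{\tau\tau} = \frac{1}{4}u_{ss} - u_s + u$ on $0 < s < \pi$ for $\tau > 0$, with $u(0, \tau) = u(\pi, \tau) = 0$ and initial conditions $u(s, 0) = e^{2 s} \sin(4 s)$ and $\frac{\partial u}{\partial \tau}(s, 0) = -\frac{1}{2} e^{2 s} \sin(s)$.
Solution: Substitute $u = e^{2s}w$, i.e. $w = e^{-2s}u$.
By the product rule, $u_s = e^{2s}(w_s + 2w)$, $u_{ss} = e^{2s}(w_{ss} + 4w_s + 4w)$, $u_{\tau\tau} = e^{2s}w_{\tau\tau}$.
Substituting into the PDE and dividing by $e^{2s}$: $w_{\tau\tau} = \frac{1}{4}(w_{ss} + 4w_s + 4w) - (w_s + 2w) + w$.
The lower-order terms cancel, leaving the standard wave equation $w_{\tau\tau} = \frac{1}{4}w_{ss}$.
Initial data for $w$: $w(s,0) = e^{-2s}u(s,0) = \sin(4 s)$; $w_{\tau}(s,0) = e^{-2s}u_{\tau}(s,0) = -\frac{1}{2} \sin(s)$. The boundary conditions carry over: $w(0,\tau) = w(\pi,\tau) = 0$.
Solve for $w$:
  Using separation of variables $w = X(s)T(\tau)$:
  Eigenfunctions: $\sin(ns)$, $n = 1, 2, 3, \ldots$
  General solution: $w(s, \tau) = \sum [A_n \cos(n \tau/2) + B_n \sin(n \tau/2)] \sin(ns)$
  From $w(s,0) = \sin(4 s)$: $A_4=1$. From $w_{\tau}(s,0) = -\frac{1}{2} \sin(s)$, using $w_{\tau}(s,0) = \sum \omega_n B_n \sin(ns)$ with $\omega_n = n/2$: $B_1 = (-1/2)/(1/2) = -1$.
Hence $w(s,\tau) = - \sin(s) \sin(\tau/2) + \sin(4 s) \cos(2 \tau)$.
Transform back: $u(s,\tau) = e^{2s}w(s,\tau)$.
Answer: $u(s, \tau) = - e^{2 s} \sin(\tau/2) \sin(s) + e^{2 s} \sin(4 s) \cos(2 \tau)$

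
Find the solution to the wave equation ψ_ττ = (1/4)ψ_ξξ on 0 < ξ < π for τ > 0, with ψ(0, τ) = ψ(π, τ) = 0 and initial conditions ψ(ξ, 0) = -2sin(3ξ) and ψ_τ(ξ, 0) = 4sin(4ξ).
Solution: Using separation of variables ψ = X(ξ)T(τ):
Eigenfunctions: sin(nξ), n = 1, 2, 3, ...
General solution: ψ(ξ, τ) = Σ [A_n cos(n τ/2) + B_n sin(n τ/2)] sin(nξ)
From ψ(ξ,0) = -2sin(3ξ): A_3=-2. From ψ_τ(ξ,0) = 4sin(4ξ), using ψ_τ(ξ,0) = Σ ω_n B_n sin(nξ) with ω_n = n/2: B_4 = 4/2 = 2.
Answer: ψ(ξ, τ) = -2sin(3ξ)cos(3τ/2) + 2sin(4ξ)sin(2τ)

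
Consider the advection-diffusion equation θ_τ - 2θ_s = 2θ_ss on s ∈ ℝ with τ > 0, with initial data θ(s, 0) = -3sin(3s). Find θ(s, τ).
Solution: Moving frame: η = s + 2τ, σ = τ, θ = u(η,σ), so θ_τ = u_σ + 2u_η and θ_ss = u_ηη.
Hence θ_τ - 2θ_s = u_σ and the PDE becomes the heat equation u_σ = 2u_ηη on η ∈ ℝ.
Initial data: u(η,0) = θ(η,0) = -3sin(3η). Each mode sin(nη) decays as exp(-2n²σ) on ℝ, so u(η,σ) = Σ c_n exp(-2n²σ) sin(nη) with c_3=-3: u(η,σ) = -3exp(-18σ)sin(3η).
Substituting back: θ(s,τ) = u(s + 2τ, τ).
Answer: θ(s, τ) = -3exp(-18τ)sin(3s + 6τ)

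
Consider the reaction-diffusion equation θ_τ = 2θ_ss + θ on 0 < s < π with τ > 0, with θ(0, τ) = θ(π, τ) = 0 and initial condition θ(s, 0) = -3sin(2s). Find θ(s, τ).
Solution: Substitute θ = exp(τ)u, i.e. u = exp(-τ)θ.
By the product rule, θ_τ = exp(τ)(u_τ + u), θ_ss = exp(τ)u_ss.
Substituting into the PDE and dividing by exp(τ): u_τ + u = 2u_ss + u.
The lower-order terms cancel, leaving the standard heat equation u_τ = 2u_ss.
Initial data for u: u(s,0) = θ(s,0) = -3sin(2s). The boundary conditions carry over: u(0,τ) = u(π,τ) = 0.
Solve for u:
  Using separation of variables u = X(s)G(τ):
  Eigenfunctions: sin(ns), n = 1, 2, 3, ...
  General solution: u(s, τ) = Σ c_n sin(ns) exp(-2n² τ)
  Matching u(s,0) = -3sin(2s) term by term: c_2=-3.
Hence u(s,τ) = -3exp(-8τ)sin(2s).
Transform back: θ(s,τ) = exp(τ)u(s,τ).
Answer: θ(s, τ) = -3exp(-7τ)sin(2s)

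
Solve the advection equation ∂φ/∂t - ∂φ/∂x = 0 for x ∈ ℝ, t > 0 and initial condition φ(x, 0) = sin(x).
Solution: By method of characteristics (waves move left with speed 1):
Along characteristics x + t = const, φ is constant, so φ(x,t) = f(x + t) with f = φ(·, 0).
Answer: φ(x, t) = sin(t + x)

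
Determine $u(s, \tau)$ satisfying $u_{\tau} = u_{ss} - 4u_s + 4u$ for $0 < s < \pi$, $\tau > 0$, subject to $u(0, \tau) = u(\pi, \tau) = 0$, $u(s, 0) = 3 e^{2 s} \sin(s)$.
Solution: Substitute $u = e^{2s}w$, i.e. $w = e^{-2s}u$.
By the product rule, $u_s = e^{2s}(w_s + 2w)$, $u_{ss} = e^{2s}(w_{ss} + 4w_s + 4w)$, $u_{\tau} = e^{2s}w_{\tau}$.
Substituting into the PDE and dividing by $e^{2s}$: $w_{\tau} = (w_{ss} + 4w_s + 4w) - 4(w_s + 2w) + 4w$.
The lower-order terms cancel, leaving the standard heat equation $w_{\tau} = w_{ss}$.
Initial data for $w$: $w(s,0) = e^{-2s}u(s,0) = 3 \sin(s)$. The boundary conditions carry over: $w(0,\tau) = w(\pi,\tau) = 0$.
Solve for $w$:
  Using separation of variables $w = X(s)T(\tau)$:
  Eigenfunctions: $\sin(ns)$, $n = 1, 2, 3, \ldots$
  General solution: $w(s, \tau) = \sum c_n \sin(ns) e^{-n^2 \tau}$
  Matching $w(s,0) = 3 \sin(s)$ term by term: $c_1=3$.
Hence $w(s,\tau) = 3 e^{-\tau} \sin(s)$.
Transform back: $u(s,\tau) = e^{2s}w(s,\tau)$.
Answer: $u(s, \tau) = 3 e^{-\tau} e^{2 s} \sin(s)$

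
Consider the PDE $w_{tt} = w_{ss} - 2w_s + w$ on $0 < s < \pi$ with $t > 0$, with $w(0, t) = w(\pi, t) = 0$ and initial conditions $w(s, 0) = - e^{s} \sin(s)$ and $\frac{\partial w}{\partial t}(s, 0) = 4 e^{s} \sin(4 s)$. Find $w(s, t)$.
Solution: Substitute $w = e^{s}u$, i.e. $u = e^{-s}w$.
By the product rule, $w_s = e^{s}(u_s + u)$, $w_{ss} = e^{s}(u_{ss} + 2u_s + u)$, $w_{tt} = e^{s}u_{tt}$.
Substituting into the PDE and dividing by $e^{s}$: $u_{tt} = (u_{ss} + 2u_s + u) - 2(u_s + u) + u$.
The lower-order terms cancel, leaving the standard wave equation $u_{tt} = u_{ss}$.
Initial data for $u$: $u(s,0) = e^{-s}w(s,0) = - \sin(s)$; $u_t(s,0) = e^{-s}w_t(s,0) = 4 \sin(4 s)$. The boundary conditions carry over: $u(0,t) = u(\pi,t) = 0$.
Solve for $u$:
  Using separation of variables $u = X(s)T(t)$:
  Eigenfunctions: $\sin(ns)$, $n = 1, 2, 3, \ldots$
  General solution: $u(s, t) = \sum [A_n \cos(n t) + B_n \sin(n t)] \sin(ns)$
  From $u(s,0) = - \sin(s)$: $A_1=-1$. From $u_t(s,0) = 4 \sin(4 s)$, using $u_t(s,0) = \sum \omega_n B_n \sin(ns)$ with $\omega_n = n$: $B_4 = 4/4 = 1$.
Hence $u(s,t) = - \sin(s) \cos(t) + \sin(4 s) \sin(4 t)$.
Transform back: $w(s,t) = e^{s}u(s,t)$.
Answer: $w(s, t) = - e^{s} \sin(s) \cos(t) + e^{s} \sin(4 s) \sin(4 t)$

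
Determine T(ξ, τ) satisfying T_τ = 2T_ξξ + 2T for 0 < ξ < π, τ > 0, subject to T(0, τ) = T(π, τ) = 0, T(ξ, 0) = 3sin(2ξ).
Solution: Substitute T = exp(2τ)u.
Then T_τ = exp(2τ)(u_τ + 2u), T_ξξ = exp(2τ)u_ξξ; substituting and dividing by exp(2τ), the lower-order terms cancel: u_τ = 2u_ξξ (standard heat equation).
Data for u: u(ξ,0) = T(ξ,0) = 3sin(2ξ). The boundary conditions carry over: u(0,τ) = u(π,τ) = 0.
Separating variables: u = Σ c_n exp(-2n²τ) sin(nξ). From u(ξ,0) = 3sin(2ξ): c_2=3.
So u(ξ,τ) = 3exp(-8τ)sin(2ξ), and T(ξ,τ) = exp(2τ)u(ξ,τ).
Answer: T(ξ, τ) = 3exp(-6τ)sin(2ξ)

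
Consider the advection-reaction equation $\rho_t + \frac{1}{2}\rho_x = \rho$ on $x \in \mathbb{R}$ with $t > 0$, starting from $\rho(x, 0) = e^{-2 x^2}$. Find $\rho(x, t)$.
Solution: Substitute $\rho = e^{t}u$, i.e. $u = e^{-t}\rho$.
By the product rule, $\rho_t = e^{t}(u_t + u)$, $\rho_x = e^{t}u_x$.
Substituting into the PDE and dividing by $e^{t}$: $u_t + u + \frac{1}{2}u_x = u$.
The lower-order terms cancel, leaving the standard advection equation $u_t + \frac{1}{2}u_x = 0$.
Initial data for $u$: $u(x,0) = \rho(x,0) = e^{-2 x^2}$.
Solve for $u$:
  By method of characteristics (waves move right with speed 1/2):
  Along characteristics $x - \frac{1}{2}t =$ const, $u$ is constant, so $u(x,t) = f(x - \frac{1}{2}t)$ with $f = u( \cdot , 0)$.
Hence $u(x,t) = e^{-2 (-t/2 + x)^2}$.
Transform back: $\rho(x,t) = e^{t}u(x,t)$.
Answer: $\rho(x, t) = e^{t} e^{-2 (-t/2 + x)^2}$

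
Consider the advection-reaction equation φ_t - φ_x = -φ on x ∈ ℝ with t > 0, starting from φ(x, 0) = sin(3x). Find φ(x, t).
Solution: Substitute φ = exp(-t)u.
Then φ_t = exp(-t)(u_t - u), φ_x = exp(-t)u_x; substituting and dividing by exp(-t), the lower-order terms cancel: u_t - u_x = 0 (standard advection equation).
Data for u: u(x,0) = φ(x,0) = sin(3x).
By characteristics (dx/dt = -1), u(x,t) = f(x + t) with f = u(·, 0).
So u(x,t) = sin(3t + 3x), and φ(x,t) = exp(-t)u(x,t).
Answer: φ(x, t) = exp(-t)sin(3t + 3x)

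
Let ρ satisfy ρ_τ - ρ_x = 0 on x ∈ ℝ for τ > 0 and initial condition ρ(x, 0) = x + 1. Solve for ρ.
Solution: By characteristics (dx/dτ = -1), ρ(x,τ) = f(x + τ) with f = ρ(·, 0).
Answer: ρ(x, τ) = x + τ + 1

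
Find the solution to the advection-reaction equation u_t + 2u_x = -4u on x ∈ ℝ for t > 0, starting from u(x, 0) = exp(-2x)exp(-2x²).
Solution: Substitute u = exp(-2x)w.
Then u_x = exp(-2x)(w_x - 2w), u_t = exp(-2x)w_t; substituting and dividing by exp(-2x), the lower-order terms cancel: w_t + 2w_x = 0 (standard advection equation).
Data for w: w(x,0) = exp(2x)u(x,0) = exp(-2x²).
By characteristics (dx/dt = 2), w(x,t) = f(x - 2t) with f = w(·, 0).
So w(x,t) = exp(-2(-2t + x)²), and u(x,t) = exp(-2x)w(x,t).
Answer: u(x, t) = exp(-2x)exp(-2(-2t + x)²)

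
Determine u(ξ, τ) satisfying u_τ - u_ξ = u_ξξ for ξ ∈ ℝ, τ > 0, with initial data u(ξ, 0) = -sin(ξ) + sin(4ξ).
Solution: Moving frame: η = ξ + τ, σ = τ, u = w(η,σ), so u_τ = w_σ + w_η and u_ξξ = w_ηη.
Hence u_τ - u_ξ = w_σ and the PDE becomes the heat equation w_σ = w_ηη on η ∈ ℝ.
Initial data: w(η,0) = u(η,0) = -sin(η) + sin(4η). Each mode sin(nη) decays as exp(-n²σ) on ℝ, so w(η,σ) = Σ c_n exp(-n²σ) sin(nη) with c_1=-1, c_4=1: w(η,σ) = -exp(-σ)sin(η) + exp(-16σ)sin(4η).
Substituting back: u(ξ,τ) = w(ξ + τ, τ).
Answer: u(ξ, τ) = -exp(-τ)sin(ξ + τ) + exp(-16τ)sin(4ξ + 4τ)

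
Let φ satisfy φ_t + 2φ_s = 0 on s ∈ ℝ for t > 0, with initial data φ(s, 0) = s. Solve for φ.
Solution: By characteristics (ds/dt = 2), φ(s,t) = f(s - 2t) with f = φ(·, 0).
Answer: φ(s, t) = s - 2t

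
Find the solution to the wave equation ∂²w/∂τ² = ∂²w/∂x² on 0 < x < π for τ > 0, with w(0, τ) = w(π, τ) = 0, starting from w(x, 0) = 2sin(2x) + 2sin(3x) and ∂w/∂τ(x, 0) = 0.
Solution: Using separation of variables w = X(x)T(τ):
Eigenfunctions: sin(nx), n = 1, 2, 3, ...
General solution: w(x, τ) = Σ [A_n cos(n τ) + B_n sin(n τ)] sin(nx)
From w(x,0) = 2sin(2x) + 2sin(3x): A_2=2, A_3=2. From w_τ(x,0) = 0: all B_n = 0.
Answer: w(x, τ) = 2sin(2x)cos(2τ) + 2sin(3x)cos(3τ)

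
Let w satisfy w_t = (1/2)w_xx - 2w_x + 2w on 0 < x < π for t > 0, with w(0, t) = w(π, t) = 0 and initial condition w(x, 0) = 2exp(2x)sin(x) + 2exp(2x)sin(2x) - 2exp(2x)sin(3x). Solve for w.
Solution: Substitute w = exp(2x)u.
Then w_x = exp(2x)(u_x + 2u), w_xx = exp(2x)(u_xx + 4u_x + 4u), w_t = exp(2x)u_t; substituting and dividing by exp(2x), the lower-order terms cancel: u_t = (1/2)u_xx (standard heat equation).
Data for u: u(x,0) = exp(-2x)w(x,0) = 2sin(x) + 2sin(2x) - 2sin(3x). The boundary conditions carry over: u(0,t) = u(π,t) = 0.
Separating variables: u = Σ c_n exp(-n²t/2) sin(nx). From u(x,0) = 2sin(x) + 2sin(2x) - 2sin(3x): c_1=2, c_2=2, c_3=-2.
So u(x,t) = 2exp(-2t)sin(2x) + 2exp(-t/2)sin(x) - 2exp(-9t/2)sin(3x), and w(x,t) = exp(2x)u(x,t).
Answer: w(x, t) = 2exp(-2t)exp(2x)sin(2x) + 2exp(-t/2)exp(2x)sin(x) - 2exp(-9t/2)exp(2x)sin(3x)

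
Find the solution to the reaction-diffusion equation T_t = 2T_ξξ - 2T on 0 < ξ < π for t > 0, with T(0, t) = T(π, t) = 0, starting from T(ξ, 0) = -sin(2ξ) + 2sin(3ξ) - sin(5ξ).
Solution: Substitute T = exp(-2t)u, i.e. u = exp(2t)T.
By the product rule, T_t = exp(-2t)(u_t - 2u), T_ξξ = exp(-2t)u_ξξ.
Substituting into the PDE and dividing by exp(-2t): u_t - 2u = 2u_ξξ - 2u.
The lower-order terms cancel, leaving the standard heat equation u_t = 2u_ξξ.
Initial data for u: u(ξ,0) = T(ξ,0) = -sin(2ξ) + 2sin(3ξ) - sin(5ξ). The boundary conditions carry over: u(0,t) = u(π,t) = 0.
Solve for u:
  Using separation of variables u = X(ξ)G(t):
  Eigenfunctions: sin(nξ), n = 1, 2, 3, ...
  General solution: u(ξ, t) = Σ c_n sin(nξ) exp(-2n² t)
  Matching u(ξ,0) = -sin(2ξ) + 2sin(3ξ) - sin(5ξ) term by term: c_2=-1, c_3=2, c_5=-1.
Hence u(ξ,t) = -exp(-8t)sin(2ξ) + 2exp(-18t)sin(3ξ) - exp(-50t)sin(5ξ).
Transform back: T(ξ,t) = exp(-2t)u(ξ,t).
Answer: T(ξ, t) = -exp(-10t)sin(2ξ) + 2exp(-20t)sin(3ξ) - exp(-52t)sin(5ξ)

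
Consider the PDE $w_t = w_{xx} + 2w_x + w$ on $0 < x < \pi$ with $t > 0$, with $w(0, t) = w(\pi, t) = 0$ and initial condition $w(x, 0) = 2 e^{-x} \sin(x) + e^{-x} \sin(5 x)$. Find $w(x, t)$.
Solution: Substitute $w = e^{-x}u$, i.e. $u = e^{x}w$.
By the product rule, $w_x = e^{-x}(u_x - u)$, $w_{xx} = e^{-x}(u_{xx} - 2u_x + u)$, $w_t = e^{-x}u_t$.
Substituting into the PDE and dividing by $e^{-x}$: $u_t = (u_{xx} - 2u_x + u) + 2(u_x - u) + u$.
The lower-order terms cancel, leaving the standard heat equation $u_t = u_{xx}$.
Initial data for $u$: $u(x,0) = e^{x}w(x,0) = 2 \sin(x) + \sin(5 x)$. The boundary conditions carry over: $u(0,t) = u(\pi,t) = 0$.
Solve for $u$:
  Using separation of variables $u = X(x)T(t)$:
  Eigenfunctions: $\sin(nx)$, $n = 1, 2, 3, \ldots$
  General solution: $u(x, t) = \sum c_n \sin(nx) e^{-n^2 t}$
  Matching $u(x,0) = 2 \sin(x) + \sin(5 x)$ term by term: $c_1=2, c_5=1$.
Hence $u(x,t) = 2 e^{-t} \sin(x) + e^{-25 t} \sin(5 x)$.
Transform back: $w(x,t) = e^{-x}u(x,t)$.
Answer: $w(x, t) = 2 e^{-t} e^{-x} \sin(x) + e^{-25 t} e^{-x} \sin(5 x)$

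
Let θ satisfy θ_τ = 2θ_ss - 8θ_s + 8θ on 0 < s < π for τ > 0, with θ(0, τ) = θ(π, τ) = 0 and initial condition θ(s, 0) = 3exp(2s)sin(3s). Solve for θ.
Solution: Substitute θ = exp(2s)u.
Then θ_s = exp(2s)(u_s + 2u), θ_ss = exp(2s)(u_ss + 4u_s + 4u), θ_τ = exp(2s)u_τ; substituting and dividing by exp(2s), the lower-order terms cancel: u_τ = 2u_ss (standard heat equation).
Data for u: u(s,0) = exp(-2s)θ(s,0) = 3sin(3s). The boundary conditions carry over: u(0,τ) = u(π,τ) = 0.
Separating variables: u = Σ c_n exp(-2n²τ) sin(ns). From u(s,0) = 3sin(3s): c_3=3.
So u(s,τ) = 3exp(-18τ)sin(3s), and θ(s,τ) = exp(2s)u(s,τ).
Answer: θ(s, τ) = 3exp(2s)exp(-18τ)sin(3s)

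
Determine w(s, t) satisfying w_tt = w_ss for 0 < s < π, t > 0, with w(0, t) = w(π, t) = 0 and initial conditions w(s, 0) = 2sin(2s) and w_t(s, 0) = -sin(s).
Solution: Separating variables: w = Σ [A_n cos(ω_n t) + B_n sin(ω_n t)] sin(ns), ω_n = n. From ICs (B_n = velocity coefficient / ω_n): A_2=2, B_1=-1.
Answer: w(s, t) = -sin(s)sin(t) + 2sin(2s)cos(2t)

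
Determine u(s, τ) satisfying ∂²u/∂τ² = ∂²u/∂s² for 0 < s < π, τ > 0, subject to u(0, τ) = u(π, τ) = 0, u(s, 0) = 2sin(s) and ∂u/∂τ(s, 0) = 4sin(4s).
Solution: Using separation of variables u = X(s)T(τ):
Eigenfunctions: sin(ns), n = 1, 2, 3, ...
General solution: u(s, τ) = Σ [A_n cos(n τ) + B_n sin(n τ)] sin(ns)
From u(s,0) = 2sin(s): A_1=2. From u_τ(s,0) = 4sin(4s), using u_τ(s,0) = Σ ω_n B_n sin(ns) with ω_n = n: B_4 = 4/4 = 1.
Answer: u(s, τ) = 2sin(s)cos(τ) + sin(4s)sin(4τ)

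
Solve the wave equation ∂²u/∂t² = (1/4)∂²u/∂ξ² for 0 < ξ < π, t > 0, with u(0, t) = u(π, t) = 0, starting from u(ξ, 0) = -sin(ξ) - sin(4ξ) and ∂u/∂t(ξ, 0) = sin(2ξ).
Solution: Using separation of variables u = X(ξ)T(t):
Eigenfunctions: sin(nξ), n = 1, 2, 3, ...
General solution: u(ξ, t) = Σ [A_n cos(n t/2) + B_n sin(n t/2)] sin(nξ)
From u(ξ,0) = -sin(ξ) - sin(4ξ): A_1=-1, A_4=-1. From u_t(ξ,0) = sin(2ξ), using u_t(ξ,0) = Σ ω_n B_n sin(nξ) with ω_n = n/2: B_2 = 1/1 = 1.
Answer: u(ξ, t) = sin(t)sin(2ξ) - sin(ξ)cos(t/2) - sin(4ξ)cos(2t)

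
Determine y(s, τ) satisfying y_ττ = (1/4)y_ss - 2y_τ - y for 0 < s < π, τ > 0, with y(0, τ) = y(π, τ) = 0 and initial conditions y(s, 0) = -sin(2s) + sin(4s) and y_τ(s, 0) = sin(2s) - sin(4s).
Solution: Substitute y = exp(-τ)u, i.e. u = exp(τ)y.
By the product rule, y_τ = exp(-τ)(u_τ - u), y_ττ = exp(-τ)(u_ττ - 2u_τ + u), y_ss = exp(-τ)u_ss.
Substituting into the PDE and dividing by exp(-τ): u_ττ - 2u_τ + u = (1/4)u_ss - 2(u_τ - u) - u.
The lower-order terms cancel, leaving the standard wave equation u_ττ = (1/4)u_ss.
Initial data for u: u(s,0) = y(s,0) = -sin(2s) + sin(4s); u_τ(s,0) = y_τ(s,0) + y(s,0) = 0. The boundary conditions carry over: u(0,τ) = u(π,τ) = 0.
Solve for u:
  Using separation of variables u = X(s)T(τ):
  Eigenfunctions: sin(ns), n = 1, 2, 3, ...
  General solution: u(s, τ) = Σ [A_n cos(n τ/2) + B_n sin(n τ/2)] sin(ns)
  From u(s,0) = -sin(2s) + sin(4s): A_2=-1, A_4=1. From u_τ(s,0) = 0: all B_n = 0.
Hence u(s,τ) = -sin(2s)cos(τ) + sin(4s)cos(2τ).
Transform back: y(s,τ) = exp(-τ)u(s,τ).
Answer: y(s, τ) = -exp(-τ)sin(2s)cos(τ) + exp(-τ)sin(4s)cos(2τ)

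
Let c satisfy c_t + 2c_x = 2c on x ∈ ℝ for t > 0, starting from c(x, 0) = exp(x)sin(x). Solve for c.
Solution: Substitute c = exp(x)u.
Then c_x = exp(x)(u_x + u), c_t = exp(x)u_t; substituting and dividing by exp(x), the lower-order terms cancel: u_t + 2u_x = 0 (standard advection equation).
Data for u: u(x,0) = exp(-x)c(x,0) = sin(x).
By characteristics (dx/dt = 2), u(x,t) = f(x - 2t) with f = u(·, 0).
So u(x,t) = -sin(2t - x), and c(x,t) = exp(x)u(x,t).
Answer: c(x, t) = -exp(x)sin(2t - x)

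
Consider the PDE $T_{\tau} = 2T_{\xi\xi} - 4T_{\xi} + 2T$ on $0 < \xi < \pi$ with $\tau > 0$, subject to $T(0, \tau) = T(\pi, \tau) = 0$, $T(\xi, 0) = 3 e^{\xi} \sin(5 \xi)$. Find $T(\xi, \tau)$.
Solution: Substitute $T = e^{\xi}u$.
Then $T_{\xi} = e^{\xi}(u_{\xi} + u)$, $T_{\xi\xi} = e^{\xi}(u_{\xi\xi} + 2u_{\xi} + u)$, $T_{\tau} = e^{\xi}u_{\tau}$; substituting and dividing by $e^{\xi}$, the lower-order terms cancel: $u_{\tau} = 2u_{\xi\xi}$ (standard heat equation).
Data for $u$: $u(\xi,0) = e^{-\xi}T(\xi,0) = 3 \sin(5 \xi)$. The boundary conditions carry over: $u(0,\tau) = u(\pi,\tau) = 0$.
Separating variables: $u = \sum c_n e^{-2n^2\tau} \sin(n\xi)$. From $u(\xi,0) = 3 \sin(5 \xi)$: $c_5=3$.
So $u(\xi,\tau) = 3 e^{-50 \tau} \sin(5 \xi)$, and $T(\xi,\tau) = e^{\xi}u(\xi,\tau)$.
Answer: $T(\xi, \tau) = 3 e^{-50 \tau} e^{\xi} \sin(5 \xi)$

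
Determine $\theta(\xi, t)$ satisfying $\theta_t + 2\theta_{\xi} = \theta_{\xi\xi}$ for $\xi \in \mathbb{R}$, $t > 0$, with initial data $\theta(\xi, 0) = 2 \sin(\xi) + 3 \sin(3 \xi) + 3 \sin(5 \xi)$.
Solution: Moving frame: $\eta = \xi - 2t$, $\sigma = t$, $\theta = u(\eta,\sigma)$, so $\theta_t = u_{\sigma} - 2u_{\eta}$ and $\theta_{\xi\xi} = u_{\eta\eta}$.
Hence $\theta_t + 2\theta_{\xi} = u_{\sigma}$ and the PDE becomes the heat equation $u_{\sigma} = u_{\eta\eta}$ on $\eta \in \mathbb{R}$.
Initial data: $u(\eta,0) = \theta(\eta,0) = 2 \sin(\eta) + 3 \sin(3 \eta) + 3 \sin(5 \eta)$. Each mode $\sin(n\eta)$ decays as $e^{-n^2\sigma}$ on $\mathbb{R}$, so $u(\eta,\sigma) = \sum c_n e^{-n^2\sigma} \sin(n\eta)$ with $c_1=2, c_3=3, c_5=3$: $u(\eta,\sigma) = 2 e^{-\sigma} \sin(\eta) + 3 e^{-9 \sigma} \sin(3 \eta) + 3 e^{-25 \sigma} \sin(5 \eta)$.
Substituting back: $\theta(\xi,t) = u(\xi - 2t, t)$.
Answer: $\theta(\xi, t) = 2 e^{-t} \sin(\xi - 2 t) + 3 e^{-9 t} \sin(3 \xi - 6 t) + 3 e^{-25 t} \sin(5 \xi - 10 t)$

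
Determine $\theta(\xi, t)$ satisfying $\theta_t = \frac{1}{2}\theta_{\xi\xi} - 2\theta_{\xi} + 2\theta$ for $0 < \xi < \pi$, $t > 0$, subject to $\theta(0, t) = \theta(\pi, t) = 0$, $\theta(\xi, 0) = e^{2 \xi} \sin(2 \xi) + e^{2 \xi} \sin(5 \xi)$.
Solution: Substitute $\theta = e^{2\xi}u$.
Then $\theta_{\xi} = e^{2\xi}(u_{\xi} + 2u)$, $\theta_{\xi\xi} = e^{2\xi}(u_{\xi\xi} + 4u_{\xi} + 4u)$, $\theta_t = e^{2\xi}u_t$; substituting and dividing by $e^{2\xi}$, the lower-order terms cancel: $u_t = \frac{1}{2}u_{\xi\xi}$ (standard heat equation).
Data for $u$: $u(\xi,0) = e^{-2\xi}\theta(\xi,0) = \sin(2 \xi) + \sin(5 \xi)$. The boundary conditions carry over: $u(0,t) = u(\pi,t) = 0$.
Separating variables: $u = \sum c_n e^{-n^2t/2} \sin(n\xi)$. From $u(\xi,0) = \sin(2 \xi) + \sin(5 \xi)$: $c_2=1, c_5=1$.
So $u(\xi,t) = e^{-2 t} \sin(2 \xi) + e^{-25 t/2} \sin(5 \xi)$, and $\theta(\xi,t) = e^{2\xi}u(\xi,t)$.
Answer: $\theta(\xi, t) = e^{2 \xi} e^{-2 t} \sin(2 \xi) + e^{2 \xi} e^{-25 t/2} \sin(5 \xi)$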